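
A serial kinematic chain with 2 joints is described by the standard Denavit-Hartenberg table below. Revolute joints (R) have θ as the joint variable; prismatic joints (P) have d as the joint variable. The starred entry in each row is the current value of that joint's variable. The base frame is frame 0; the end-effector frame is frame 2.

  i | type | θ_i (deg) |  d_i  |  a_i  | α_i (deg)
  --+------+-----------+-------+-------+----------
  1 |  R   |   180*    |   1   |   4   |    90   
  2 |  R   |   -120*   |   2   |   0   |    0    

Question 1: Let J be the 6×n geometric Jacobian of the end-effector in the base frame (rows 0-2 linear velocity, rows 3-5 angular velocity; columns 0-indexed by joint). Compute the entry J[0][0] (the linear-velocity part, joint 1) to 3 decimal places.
axis z_0 = ẑ; lever o_n−o_0 = (-4.0000,2.0000,1.0000)
cross product → J_v[:, 0] = (-2.0000,-4.0000,0.0000)
J_ω[:, 0] = z_0
entry J[0][0] = -2.0000

-2.000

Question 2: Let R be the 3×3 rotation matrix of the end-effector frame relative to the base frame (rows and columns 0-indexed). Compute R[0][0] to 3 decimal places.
0.500

End-effector x-axis (col 0 of R) = (0.5000,-0.0000,-0.8660)
R[0][0] = 0.5000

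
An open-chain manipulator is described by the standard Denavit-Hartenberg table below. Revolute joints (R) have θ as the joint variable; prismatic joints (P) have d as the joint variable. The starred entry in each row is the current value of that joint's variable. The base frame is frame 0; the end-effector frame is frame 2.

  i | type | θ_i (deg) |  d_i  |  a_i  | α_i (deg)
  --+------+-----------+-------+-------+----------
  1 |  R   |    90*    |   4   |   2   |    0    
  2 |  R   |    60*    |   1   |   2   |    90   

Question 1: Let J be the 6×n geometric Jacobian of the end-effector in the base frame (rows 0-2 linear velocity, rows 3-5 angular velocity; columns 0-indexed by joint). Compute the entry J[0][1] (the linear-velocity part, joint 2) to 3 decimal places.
axis z_1 = (0.0000,0.0000,1.0000); lever o_n−o_1 = (-1.7321,1.0000,1.0000)
cross product → J_v[:, 1] = (-1.0000,-1.7321,0.0000)
J_ω[:, 1] = z_1
entry J[0][1] = -1.0000

-1.000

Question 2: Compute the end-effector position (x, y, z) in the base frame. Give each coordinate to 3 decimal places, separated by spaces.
after link 1: o_1 = (0.0000, 2.0000, 4.0000)
after link 2: o_2 = (-1.7321, 3.0000, 5.0000)

-1.732 3.000 5.000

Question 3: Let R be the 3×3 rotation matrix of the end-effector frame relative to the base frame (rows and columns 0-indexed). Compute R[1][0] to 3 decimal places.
0.500

End-effector x-axis (col 0 of R) = (-0.8660,0.5000,0.0000)
R[1][0] = 0.5000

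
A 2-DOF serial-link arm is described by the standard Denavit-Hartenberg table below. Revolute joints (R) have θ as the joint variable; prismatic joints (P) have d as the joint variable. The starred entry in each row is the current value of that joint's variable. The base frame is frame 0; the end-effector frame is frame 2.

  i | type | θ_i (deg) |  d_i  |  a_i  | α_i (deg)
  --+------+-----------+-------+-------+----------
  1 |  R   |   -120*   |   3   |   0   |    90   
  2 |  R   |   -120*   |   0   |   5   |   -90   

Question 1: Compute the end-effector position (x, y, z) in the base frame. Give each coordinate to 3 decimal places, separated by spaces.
1.250 2.165 -1.330

after link 1: o_1 = (0.0000, 0.0000, 3.0000)
after link 2: o_2 = (1.2500, 2.1651, -1.3301)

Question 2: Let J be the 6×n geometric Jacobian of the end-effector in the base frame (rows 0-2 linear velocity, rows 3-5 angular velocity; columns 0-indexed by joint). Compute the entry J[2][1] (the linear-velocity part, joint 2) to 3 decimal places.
-2.500

axis z_1 = (-0.8660,0.5000,0.0000); lever o_n−o_1 = (1.2500,2.1651,-4.3301)
cross product → J_v[:, 1] = (-2.1651,-3.7500,-2.5000)
J_ω[:, 1] = z_1
entry J[2][1] = -2.5000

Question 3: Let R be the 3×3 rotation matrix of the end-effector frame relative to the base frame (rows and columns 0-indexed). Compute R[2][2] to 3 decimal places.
-0.500

End-effector z-axis (col 2 of R) = (-0.4330,-0.7500,-0.5000)
R[2][2] = -0.5000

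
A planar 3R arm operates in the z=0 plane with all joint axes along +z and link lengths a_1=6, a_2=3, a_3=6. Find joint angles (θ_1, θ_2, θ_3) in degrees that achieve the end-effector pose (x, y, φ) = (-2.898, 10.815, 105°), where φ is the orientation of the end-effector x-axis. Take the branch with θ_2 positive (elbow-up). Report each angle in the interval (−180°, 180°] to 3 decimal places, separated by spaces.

wrist centre = target − a_3·(cos φ, sin φ) = (-1.3451, 5.0194)
cos θ_2 = (27.0041−6²−3²)/(2·6·3) = -0.4999; θ_2 = 119.9925° (elbow-up)
β = atan2(5.0194,-1.3451) = 105.0014°; ψ = atan2(2.5983,4.5003) = 30.0000°
θ_1 = β − ψ = 75.0014°
θ_3 = φ − θ_1 − θ_2 = -89.9939° (wrapped to (-180°,180°])

75.001 119.992 -89.994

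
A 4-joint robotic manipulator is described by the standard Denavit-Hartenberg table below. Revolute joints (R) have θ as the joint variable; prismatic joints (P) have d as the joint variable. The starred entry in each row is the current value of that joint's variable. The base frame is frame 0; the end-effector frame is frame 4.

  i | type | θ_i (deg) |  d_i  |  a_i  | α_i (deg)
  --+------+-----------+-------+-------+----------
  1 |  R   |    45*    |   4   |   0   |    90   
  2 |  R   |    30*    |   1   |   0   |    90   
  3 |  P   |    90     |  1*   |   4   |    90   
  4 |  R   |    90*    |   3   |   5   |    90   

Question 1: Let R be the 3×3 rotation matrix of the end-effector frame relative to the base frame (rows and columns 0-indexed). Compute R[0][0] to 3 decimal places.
0.354

End-effector x-axis (col 0 of R) = (0.3536,0.3536,-0.8660)
R[0][0] = 0.3536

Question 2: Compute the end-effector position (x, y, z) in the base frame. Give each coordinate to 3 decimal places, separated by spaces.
7.494 0.423 0.304

after link 1: o_1 = (0.0000, 0.0000, 4.0000)
after link 2: o_2 = (0.7071, -0.7071, 4.0000)
after link 3: o_3 = (3.8891, -3.1820, 3.1340)
after link 4: o_4 = (7.4940, 0.4229, 0.3038)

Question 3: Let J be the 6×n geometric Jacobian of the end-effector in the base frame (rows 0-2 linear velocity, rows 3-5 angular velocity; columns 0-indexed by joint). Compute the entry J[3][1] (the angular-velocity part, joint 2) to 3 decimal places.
axis z_1 = (0.7071,-0.7071,0.0000); lever o_n−o_1 = (7.4940,0.4229,-3.6962)
cross product → J_v[:, 1] = (2.6136,2.6136,5.5981)
J_ω[:, 1] = z_1
entry J[3][1] = 0.7071

0.707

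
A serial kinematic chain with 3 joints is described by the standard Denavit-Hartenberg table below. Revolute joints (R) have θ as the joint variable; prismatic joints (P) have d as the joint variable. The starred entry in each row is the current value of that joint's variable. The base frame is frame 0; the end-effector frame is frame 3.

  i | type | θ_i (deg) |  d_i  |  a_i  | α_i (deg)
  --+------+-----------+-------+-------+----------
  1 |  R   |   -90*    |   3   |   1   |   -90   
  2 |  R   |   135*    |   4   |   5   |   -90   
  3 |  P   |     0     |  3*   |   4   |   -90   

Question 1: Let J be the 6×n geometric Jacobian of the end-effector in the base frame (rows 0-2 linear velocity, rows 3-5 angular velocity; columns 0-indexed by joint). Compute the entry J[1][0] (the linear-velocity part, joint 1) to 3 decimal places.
axis z_0 = ẑ; lever o_n−o_0 = (4.0000,7.4853,-1.2426)
cross product → J_v[:, 0] = (-7.4853,4.0000,0.0000)
J_ω[:, 0] = z_0
entry J[1][0] = 4.0000

4.000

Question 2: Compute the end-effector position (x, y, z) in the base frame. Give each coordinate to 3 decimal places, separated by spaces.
after link 1: o_1 = (0.0000, -1.0000, 3.0000)
after link 2: o_2 = (4.0000, 2.5355, -0.5355)
after link 3: o_3 = (4.0000, 7.4853, -1.2426)

4.000 7.485 -1.243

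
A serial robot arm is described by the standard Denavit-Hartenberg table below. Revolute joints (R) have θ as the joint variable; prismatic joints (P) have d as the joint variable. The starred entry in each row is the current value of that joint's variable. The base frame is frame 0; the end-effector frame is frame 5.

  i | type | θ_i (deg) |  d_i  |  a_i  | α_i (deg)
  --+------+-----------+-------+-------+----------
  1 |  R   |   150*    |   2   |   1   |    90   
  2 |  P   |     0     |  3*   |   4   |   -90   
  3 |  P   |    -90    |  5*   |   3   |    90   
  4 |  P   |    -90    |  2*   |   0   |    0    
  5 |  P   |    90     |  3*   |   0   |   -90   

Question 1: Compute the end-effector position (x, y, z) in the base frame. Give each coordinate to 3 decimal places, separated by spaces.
after link 1: o_1 = (-0.8660, 0.5000, 2.0000)
after link 2: o_2 = (-2.8301, 5.0981, 2.0000)
after link 3: o_3 = (-1.3301, 7.6962, 7.0000)
after link 4: o_4 = (0.4019, 6.6962, 7.0000)
after link 5: o_5 = (3.0000, 5.1962, 7.0000)

3.000 5.196 7.000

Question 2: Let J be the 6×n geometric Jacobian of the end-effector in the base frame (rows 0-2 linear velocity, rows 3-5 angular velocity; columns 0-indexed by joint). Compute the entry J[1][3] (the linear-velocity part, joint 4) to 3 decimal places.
prismatic axis z_3 = (0.8660,-0.5000,0.0000)
J_v[:, 3] = z_3; J_ω[:, 3] = (0,0,0)
entry J[1][3] = -0.5000

-0.500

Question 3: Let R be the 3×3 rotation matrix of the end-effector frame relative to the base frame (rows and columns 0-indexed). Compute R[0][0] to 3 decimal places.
0.500

End-effector x-axis (col 0 of R) = (0.5000,0.8660,0.0000)
R[0][0] = 0.5000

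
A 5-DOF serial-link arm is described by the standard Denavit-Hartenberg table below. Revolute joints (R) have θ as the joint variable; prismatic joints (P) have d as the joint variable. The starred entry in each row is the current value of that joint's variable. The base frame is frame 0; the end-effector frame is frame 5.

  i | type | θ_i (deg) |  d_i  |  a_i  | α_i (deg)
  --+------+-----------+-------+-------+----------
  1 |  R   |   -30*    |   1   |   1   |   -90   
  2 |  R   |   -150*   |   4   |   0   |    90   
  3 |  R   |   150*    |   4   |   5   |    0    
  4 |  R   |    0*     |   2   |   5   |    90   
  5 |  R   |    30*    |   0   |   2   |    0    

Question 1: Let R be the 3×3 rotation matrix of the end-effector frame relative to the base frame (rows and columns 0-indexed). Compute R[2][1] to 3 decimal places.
End-effector y-axis (col 1 of R) = (-0.8248,0.1875,-0.5335)
R[2][1] = -0.5335

-0.533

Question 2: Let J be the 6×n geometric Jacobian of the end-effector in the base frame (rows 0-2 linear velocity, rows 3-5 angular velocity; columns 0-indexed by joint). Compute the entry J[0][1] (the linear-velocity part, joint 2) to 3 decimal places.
axis z_1 = (0.5000,0.8660,0.0000); lever o_n−o_1 = (9.5221,5.8947,-11.1423)
cross product → J_v[:, 1] = (-9.6495,5.5712,-5.2990)
J_ω[:, 1] = z_1
entry J[0][1] = -9.6495

-9.650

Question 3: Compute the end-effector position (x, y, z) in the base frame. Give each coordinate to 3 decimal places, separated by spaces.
after link 1: o_1 = (0.8660, -0.5000, 1.0000)
after link 2: o_2 = (2.8660, 2.9641, 1.0000)
after link 3: o_3 = (5.6316, 4.2542, -4.6292)
after link 4: o_4 = (9.2631, 5.0442, -8.5263)
after link 5: o_5 = (10.3881, 5.3947, -10.1423)

10.388 5.395 -10.142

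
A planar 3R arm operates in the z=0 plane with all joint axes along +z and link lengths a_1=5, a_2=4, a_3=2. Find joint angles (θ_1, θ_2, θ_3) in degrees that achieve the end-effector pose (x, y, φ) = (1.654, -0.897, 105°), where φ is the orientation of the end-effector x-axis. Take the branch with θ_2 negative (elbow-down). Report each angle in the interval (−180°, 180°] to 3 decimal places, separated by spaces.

-0.004 -134.995 -120.001

wrist centre = target − a_3·(cos φ, sin φ) = (2.1716, -2.8289)
cos θ_2 = (12.7184−5²−4²)/(2·5·4) = -0.7070; θ_2 = -134.9946° (elbow-down)
β = atan2(-2.8289,2.1716) = -52.4875°; ψ = atan2(-2.8287,2.1718) = -52.4833°
θ_1 = β − ψ = -0.0041°
θ_3 = φ − θ_1 − θ_2 = -120.0013° (wrapped to (-180°,180°])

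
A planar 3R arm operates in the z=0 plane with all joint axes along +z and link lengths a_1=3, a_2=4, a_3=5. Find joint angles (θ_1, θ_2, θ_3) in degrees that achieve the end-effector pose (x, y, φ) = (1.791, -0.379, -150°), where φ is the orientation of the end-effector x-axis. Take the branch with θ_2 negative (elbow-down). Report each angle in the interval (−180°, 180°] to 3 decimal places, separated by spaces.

wrist centre = target − a_3·(cos φ, sin φ) = (6.1211, 2.1210)
cos θ_2 = (41.9668−3²−4²)/(2·3·4) = 0.7070; θ_2 = -45.0126° (elbow-down)
β = atan2(2.1210,6.1211) = 19.1114°; ψ = atan2(-2.8290,5.8278) = -25.8938°
θ_1 = β − ψ = 45.0052°
θ_3 = φ − θ_1 − θ_2 = -149.9926° (wrapped to (-180°,180°])

45.005 -45.013 -149.993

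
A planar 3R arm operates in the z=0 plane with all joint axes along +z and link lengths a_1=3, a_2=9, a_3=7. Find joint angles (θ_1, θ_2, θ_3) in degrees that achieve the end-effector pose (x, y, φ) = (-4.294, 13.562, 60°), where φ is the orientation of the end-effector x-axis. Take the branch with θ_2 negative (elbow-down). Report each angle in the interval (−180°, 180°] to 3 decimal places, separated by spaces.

wrist centre = target − a_3·(cos φ, sin φ) = (-7.7940, 7.4998)
cos θ_2 = (116.9938−3²−9²)/(2·3·9) = 0.4999; θ_2 = -60.0076° (elbow-down)
β = atan2(7.4998,-7.7940) = 136.1020°; ψ = atan2(-7.7948,7.4990) = -46.1083°
θ_1 = β − ψ = 182.2102°
θ_3 = φ − θ_1 − θ_2 = -62.2026° (wrapped to (-180°,180°])

-177.790 -60.008 -62.203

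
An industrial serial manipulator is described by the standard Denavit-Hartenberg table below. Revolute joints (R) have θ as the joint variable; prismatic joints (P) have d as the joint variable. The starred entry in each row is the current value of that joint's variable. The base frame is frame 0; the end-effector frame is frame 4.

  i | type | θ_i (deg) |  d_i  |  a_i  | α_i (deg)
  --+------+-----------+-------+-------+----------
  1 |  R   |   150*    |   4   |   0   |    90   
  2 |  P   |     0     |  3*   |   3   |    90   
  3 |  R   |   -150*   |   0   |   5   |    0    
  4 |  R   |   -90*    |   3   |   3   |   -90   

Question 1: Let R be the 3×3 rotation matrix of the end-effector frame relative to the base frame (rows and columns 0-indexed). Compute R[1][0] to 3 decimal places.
0.500

End-effector x-axis (col 0 of R) = (0.8660,0.5000,0.0000)
R[1][0] = 0.5000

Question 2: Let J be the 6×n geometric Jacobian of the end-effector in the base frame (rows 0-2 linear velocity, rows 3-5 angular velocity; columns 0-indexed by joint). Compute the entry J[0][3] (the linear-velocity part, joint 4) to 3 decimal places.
1.500

axis z_3 = (0.0000,0.0000,-1.0000); lever o_n−o_3 = (2.5981,1.5000,-3.0000)
cross product → J_v[:, 3] = (1.5000,-2.5981,-0.0000)
J_ω[:, 3] = z_3
entry J[0][3] = 1.5000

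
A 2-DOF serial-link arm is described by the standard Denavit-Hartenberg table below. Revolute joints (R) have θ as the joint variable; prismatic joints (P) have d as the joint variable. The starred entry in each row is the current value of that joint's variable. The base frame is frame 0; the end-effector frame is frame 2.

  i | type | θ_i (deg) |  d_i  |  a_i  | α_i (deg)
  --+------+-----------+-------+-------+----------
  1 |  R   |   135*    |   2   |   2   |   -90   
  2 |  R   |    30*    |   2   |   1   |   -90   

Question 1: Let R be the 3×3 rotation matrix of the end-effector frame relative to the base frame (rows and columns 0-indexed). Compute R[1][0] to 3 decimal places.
End-effector x-axis (col 0 of R) = (-0.6124,0.6124,-0.5000)
R[1][0] = 0.6124

0.612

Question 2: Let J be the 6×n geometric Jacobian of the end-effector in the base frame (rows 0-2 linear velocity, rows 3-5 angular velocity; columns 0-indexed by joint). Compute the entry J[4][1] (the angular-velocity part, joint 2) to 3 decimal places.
-0.707

axis z_1 = (-0.7071,-0.7071,0.0000); lever o_n−o_1 = (-2.0266,-0.8018,-0.5000)
cross product → J_v[:, 1] = (0.3536,-0.3536,-0.8660)
J_ω[:, 1] = z_1
entry J[4][1] = -0.7071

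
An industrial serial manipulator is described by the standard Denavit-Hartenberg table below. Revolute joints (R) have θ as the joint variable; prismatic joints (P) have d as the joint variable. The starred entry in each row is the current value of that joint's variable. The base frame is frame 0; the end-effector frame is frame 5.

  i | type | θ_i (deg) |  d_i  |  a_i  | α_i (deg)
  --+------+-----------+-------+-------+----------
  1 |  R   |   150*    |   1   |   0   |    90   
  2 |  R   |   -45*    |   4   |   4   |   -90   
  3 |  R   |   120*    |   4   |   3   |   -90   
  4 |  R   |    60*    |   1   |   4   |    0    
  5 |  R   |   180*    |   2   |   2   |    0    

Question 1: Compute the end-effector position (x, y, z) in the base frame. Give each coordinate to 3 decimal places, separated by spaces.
-0.005 2.354 3.027

after link 1: o_1 = (0.0000, 0.0000, 1.0000)
after link 2: o_2 = (-0.4495, 4.8783, -1.8284)
after link 3: o_3 = (-3.2795, 3.5122, 2.0607)
after link 4: o_4 = (-0.6315, 0.5607, 0.9306)
after link 5: o_5 = (-0.0046, 2.3535, 3.0266)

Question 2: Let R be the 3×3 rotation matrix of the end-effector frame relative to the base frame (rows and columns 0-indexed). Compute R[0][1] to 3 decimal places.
-0.416

End-effector y-axis (col 1 of R) = (-0.4160,-0.6258,0.6597)
R[0][1] = -0.4160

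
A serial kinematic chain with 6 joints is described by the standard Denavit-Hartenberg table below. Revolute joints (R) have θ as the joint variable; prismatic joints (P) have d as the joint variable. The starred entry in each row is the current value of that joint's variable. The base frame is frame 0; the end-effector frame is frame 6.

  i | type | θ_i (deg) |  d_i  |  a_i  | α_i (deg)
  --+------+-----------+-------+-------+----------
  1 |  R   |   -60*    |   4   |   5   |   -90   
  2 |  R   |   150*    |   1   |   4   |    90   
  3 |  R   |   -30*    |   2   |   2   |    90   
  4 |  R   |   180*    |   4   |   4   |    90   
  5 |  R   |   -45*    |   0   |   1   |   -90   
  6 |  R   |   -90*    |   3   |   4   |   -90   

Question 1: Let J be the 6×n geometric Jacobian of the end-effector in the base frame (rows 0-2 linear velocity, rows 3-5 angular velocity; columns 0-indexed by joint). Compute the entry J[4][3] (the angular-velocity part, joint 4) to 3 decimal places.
axis z_3 = (-0.5335,-0.8080,0.2500); lever o_n−o_3 = (3.6290,-8.8349,0.8462)
cross product → J_v[:, 3] = (1.5249,1.3587,7.6456)
J_ω[:, 3] = z_3
entry J[4][3] = -0.8080

-0.808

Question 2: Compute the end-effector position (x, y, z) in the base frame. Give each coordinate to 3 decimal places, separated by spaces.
4.147 -9.732 0.248

after link 1: o_1 = (2.5000, -4.3301, 4.0000)
after link 2: o_2 = (1.6340, -0.8301, 2.0000)
after link 3: o_3 = (0.5179, -0.8971, -0.5981)
after link 4: o_4 = (1.6160, -5.7272, 2.1340)
after link 5: o_5 = (2.5646, -5.4384, 2.2634)
after link 6: o_6 = (4.1470, -9.7320, 0.2482)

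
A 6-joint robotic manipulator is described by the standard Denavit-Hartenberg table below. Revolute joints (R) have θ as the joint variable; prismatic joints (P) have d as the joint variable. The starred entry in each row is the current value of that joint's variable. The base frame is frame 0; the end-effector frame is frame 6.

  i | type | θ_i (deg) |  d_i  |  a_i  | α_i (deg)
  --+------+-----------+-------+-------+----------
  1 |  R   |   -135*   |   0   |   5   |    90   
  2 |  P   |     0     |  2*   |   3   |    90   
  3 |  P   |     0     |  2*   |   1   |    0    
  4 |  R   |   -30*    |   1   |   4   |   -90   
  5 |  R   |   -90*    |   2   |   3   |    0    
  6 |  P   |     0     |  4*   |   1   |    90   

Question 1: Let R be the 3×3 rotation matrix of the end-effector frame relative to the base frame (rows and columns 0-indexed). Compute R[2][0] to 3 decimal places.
End-effector x-axis (col 0 of R) = (-0.0000,0.0000,-1.0000)
R[2][0] = -1.0000

-1.000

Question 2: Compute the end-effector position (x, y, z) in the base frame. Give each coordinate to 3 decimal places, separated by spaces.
-14.609 -7.261 -7.000

after link 1: o_1 = (-3.5355, -3.5355, 0.0000)
after link 2: o_2 = (-7.0711, -4.2426, 0.0000)
after link 3: o_3 = (-7.7782, -4.9497, -2.0000)
after link 4: o_4 = (-8.8135, -8.8135, -3.0000)
after link 5: o_5 = (-10.7453, -8.2958, -6.0000)
after link 6: o_6 = (-14.6090, -7.2605, -7.0000)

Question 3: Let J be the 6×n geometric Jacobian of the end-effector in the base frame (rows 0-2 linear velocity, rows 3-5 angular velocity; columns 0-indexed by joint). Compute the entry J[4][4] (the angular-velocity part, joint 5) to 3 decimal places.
0.259

axis z_4 = (-0.9659,0.2588,0.0000); lever o_n−o_4 = (-5.7956,1.5529,-4.0000)
cross product → J_v[:, 4] = (-1.0353,-3.8637,0.0000)
J_ω[:, 4] = z_4
entry J[4][4] = 0.2588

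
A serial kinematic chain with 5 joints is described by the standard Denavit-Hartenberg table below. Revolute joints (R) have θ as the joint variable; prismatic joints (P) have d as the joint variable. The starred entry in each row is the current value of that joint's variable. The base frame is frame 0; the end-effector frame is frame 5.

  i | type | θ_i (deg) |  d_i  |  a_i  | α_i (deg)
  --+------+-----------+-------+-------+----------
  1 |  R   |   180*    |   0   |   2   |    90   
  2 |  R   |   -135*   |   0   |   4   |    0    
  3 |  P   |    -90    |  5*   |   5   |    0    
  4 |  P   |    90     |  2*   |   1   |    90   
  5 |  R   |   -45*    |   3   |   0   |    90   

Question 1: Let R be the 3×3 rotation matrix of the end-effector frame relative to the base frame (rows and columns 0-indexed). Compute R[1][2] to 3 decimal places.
End-effector z-axis (col 2 of R) = (-0.5000,-0.7071,0.5000)
R[1][2] = -0.7071

-0.707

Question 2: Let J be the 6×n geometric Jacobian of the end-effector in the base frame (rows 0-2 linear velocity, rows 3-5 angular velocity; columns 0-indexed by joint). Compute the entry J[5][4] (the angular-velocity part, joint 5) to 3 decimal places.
0.707

axis z_4 = (0.7071,-0.0000,0.7071); lever o_n−o_4 = (2.1213,0.0000,2.1213)
cross product → J_v[:, 4] = (-0.0000,0.0000,0.0000)
J_ω[:, 4] = z_4
entry J[5][4] = 0.7071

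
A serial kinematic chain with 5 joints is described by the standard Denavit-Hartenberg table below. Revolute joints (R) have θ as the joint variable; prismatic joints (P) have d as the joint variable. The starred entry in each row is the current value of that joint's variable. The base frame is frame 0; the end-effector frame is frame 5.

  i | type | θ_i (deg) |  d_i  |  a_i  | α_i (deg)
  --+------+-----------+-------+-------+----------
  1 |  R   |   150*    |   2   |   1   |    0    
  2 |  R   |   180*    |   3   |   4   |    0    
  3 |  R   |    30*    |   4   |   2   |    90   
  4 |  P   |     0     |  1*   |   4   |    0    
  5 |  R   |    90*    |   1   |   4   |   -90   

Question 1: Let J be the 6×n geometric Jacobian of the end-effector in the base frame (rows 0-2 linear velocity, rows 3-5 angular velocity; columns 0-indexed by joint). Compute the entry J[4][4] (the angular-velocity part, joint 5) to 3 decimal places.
-1.000

axis z_4 = (-0.0000,-1.0000,0.0000); lever o_n−o_4 = (0.0000,-1.0000,4.0000)
cross product → J_v[:, 4] = (-4.0000,0.0000,0.0000)
J_ω[:, 4] = z_4
entry J[4][4] = -1.0000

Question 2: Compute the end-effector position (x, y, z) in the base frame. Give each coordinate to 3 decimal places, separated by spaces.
8.598 -3.500 13.000

after link 1: o_1 = (-0.8660, 0.5000, 2.0000)
after link 2: o_2 = (2.5981, -1.5000, 5.0000)
after link 3: o_3 = (4.5981, -1.5000, 9.0000)
after link 4: o_4 = (8.5981, -2.5000, 9.0000)
after link 5: o_5 = (8.5981, -3.5000, 13.0000)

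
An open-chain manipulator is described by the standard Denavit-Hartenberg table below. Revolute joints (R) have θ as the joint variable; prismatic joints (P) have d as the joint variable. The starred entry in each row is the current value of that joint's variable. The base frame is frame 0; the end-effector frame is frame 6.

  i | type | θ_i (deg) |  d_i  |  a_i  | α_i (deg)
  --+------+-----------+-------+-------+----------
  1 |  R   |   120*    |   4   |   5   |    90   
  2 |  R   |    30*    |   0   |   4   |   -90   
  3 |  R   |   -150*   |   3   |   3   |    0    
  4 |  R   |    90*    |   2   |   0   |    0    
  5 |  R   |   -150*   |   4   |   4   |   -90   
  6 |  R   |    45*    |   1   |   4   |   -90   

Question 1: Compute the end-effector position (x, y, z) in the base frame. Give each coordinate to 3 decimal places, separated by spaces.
0.305 -2.625 6.839

after link 1: o_1 = (-2.5000, 4.3301, 4.0000)
after link 2: o_2 = (-4.2321, 7.3301, 6.0000)
after link 3: o_3 = (-1.0580, 4.8325, 7.2990)
after link 4: o_4 = (-0.5580, 3.9665, 9.0311)
after link 5: o_5 = (0.2099, -1.3636, 10.7631)
after link 6: o_6 = (0.3053, -2.6251, 6.8389)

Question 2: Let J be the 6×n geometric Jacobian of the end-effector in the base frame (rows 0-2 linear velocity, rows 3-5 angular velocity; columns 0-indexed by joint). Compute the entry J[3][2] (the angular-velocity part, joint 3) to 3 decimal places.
axis z_2 = (0.2500,-0.4330,0.8660); lever o_n−o_2 = (4.5373,-9.9552,0.8389)
cross product → J_v[:, 2] = (8.2582,3.7197,-0.5241)
J_ω[:, 2] = z_2
entry J[3][2] = 0.2500

0.250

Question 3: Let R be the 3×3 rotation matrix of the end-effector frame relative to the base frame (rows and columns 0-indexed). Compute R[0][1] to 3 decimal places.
-0.967

End-effector y-axis (col 1 of R) = (-0.9665,-0.0580,0.2500)
R[0][1] = -0.9665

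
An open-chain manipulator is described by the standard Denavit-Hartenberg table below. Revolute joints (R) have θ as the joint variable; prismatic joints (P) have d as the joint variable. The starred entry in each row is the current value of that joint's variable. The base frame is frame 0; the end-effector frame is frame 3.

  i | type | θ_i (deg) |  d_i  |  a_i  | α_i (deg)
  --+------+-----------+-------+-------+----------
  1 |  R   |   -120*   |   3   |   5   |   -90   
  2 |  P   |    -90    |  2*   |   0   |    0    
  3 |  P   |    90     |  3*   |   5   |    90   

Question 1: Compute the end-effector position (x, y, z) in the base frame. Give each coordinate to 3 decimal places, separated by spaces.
after link 1: o_1 = (-2.5000, -4.3301, 3.0000)
after link 2: o_2 = (-0.7679, -5.3301, 3.0000)
after link 3: o_3 = (-0.6699, -11.1603, 3.0000)

-0.670 -11.160 3.000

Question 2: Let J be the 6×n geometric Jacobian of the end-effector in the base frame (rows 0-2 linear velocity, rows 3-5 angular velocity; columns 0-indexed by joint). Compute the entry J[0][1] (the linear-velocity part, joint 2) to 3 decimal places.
0.866

prismatic axis z_1 = (0.8660,-0.5000,0.0000)
J_v[:, 1] = z_1; J_ω[:, 1] = (0,0,0)
entry J[0][1] = 0.8660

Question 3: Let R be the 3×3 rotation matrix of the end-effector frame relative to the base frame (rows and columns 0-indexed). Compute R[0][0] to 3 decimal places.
End-effector x-axis (col 0 of R) = (-0.5000,-0.8660,0.0000)
R[0][0] = -0.5000

-0.500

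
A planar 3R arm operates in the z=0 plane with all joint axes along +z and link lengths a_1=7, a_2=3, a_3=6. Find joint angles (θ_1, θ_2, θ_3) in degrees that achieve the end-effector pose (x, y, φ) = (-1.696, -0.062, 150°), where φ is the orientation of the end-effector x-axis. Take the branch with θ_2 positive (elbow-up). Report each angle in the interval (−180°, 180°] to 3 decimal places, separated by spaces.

-59.997 150.000 59.997

wrist centre = target − a_3·(cos φ, sin φ) = (3.5002, -3.0620)
cos θ_2 = (21.6269−7²−3²)/(2·7·3) = -0.8660; θ_2 = 150.0001° (elbow-up)
β = atan2(-3.0620,3.5002) = -41.1801°; ψ = atan2(1.5000,4.4019) = 18.8170°
θ_1 = β − ψ = -59.9971°
θ_3 = φ − θ_1 − θ_2 = 59.9970° (wrapped to (-180°,180°])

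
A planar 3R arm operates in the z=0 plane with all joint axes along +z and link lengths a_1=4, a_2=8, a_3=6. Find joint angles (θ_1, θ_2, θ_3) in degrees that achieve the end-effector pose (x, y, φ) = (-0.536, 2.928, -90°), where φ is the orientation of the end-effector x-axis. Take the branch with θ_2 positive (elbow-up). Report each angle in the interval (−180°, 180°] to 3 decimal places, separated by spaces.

wrist centre = target − a_3·(cos φ, sin φ) = (-0.5360, 8.9280)
cos θ_2 = (79.9965−4²−8²)/(2·4·8) = -0.0001; θ_2 = 90.0032° (elbow-up)
β = atan2(8.9280,-0.5360) = 93.4357°; ψ = atan2(8.0000,3.9996) = 63.4375°
θ_1 = β − ψ = 29.9982°
θ_3 = φ − θ_1 − θ_2 = 149.9986° (wrapped to (-180°,180°])

29.998 90.003 149.999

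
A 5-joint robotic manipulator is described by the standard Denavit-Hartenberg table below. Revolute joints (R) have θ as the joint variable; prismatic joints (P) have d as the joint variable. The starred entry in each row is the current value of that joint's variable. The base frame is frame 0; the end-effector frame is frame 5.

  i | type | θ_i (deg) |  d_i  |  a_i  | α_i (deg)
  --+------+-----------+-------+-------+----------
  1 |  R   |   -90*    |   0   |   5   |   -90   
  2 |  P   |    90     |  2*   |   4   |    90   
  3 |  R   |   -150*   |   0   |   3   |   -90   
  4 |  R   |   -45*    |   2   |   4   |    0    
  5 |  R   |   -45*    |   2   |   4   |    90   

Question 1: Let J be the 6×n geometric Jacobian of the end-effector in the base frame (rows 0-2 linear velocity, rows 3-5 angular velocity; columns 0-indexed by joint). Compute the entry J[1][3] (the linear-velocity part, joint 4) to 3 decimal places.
axis z_3 = (-0.8660,-0.0000,-0.5000); lever o_n−o_3 = (-4.8783,-6.8284,0.4495)
cross product → J_v[:, 3] = (-3.4142,2.8284,5.9136)
J_ω[:, 3] = z_3
entry J[1][3] = 2.8284

2.828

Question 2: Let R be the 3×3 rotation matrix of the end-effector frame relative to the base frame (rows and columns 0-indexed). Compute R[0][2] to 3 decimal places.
0.500

End-effector z-axis (col 2 of R) = (0.5000,-0.0000,-0.8660)
R[0][2] = 0.5000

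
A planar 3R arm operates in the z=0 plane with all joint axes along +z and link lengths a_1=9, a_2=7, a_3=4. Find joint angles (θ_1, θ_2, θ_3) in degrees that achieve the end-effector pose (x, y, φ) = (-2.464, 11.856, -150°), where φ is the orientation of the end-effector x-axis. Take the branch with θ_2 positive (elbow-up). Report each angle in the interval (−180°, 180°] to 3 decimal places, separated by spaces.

59.997 60.006 89.997

wrist centre = target − a_3·(cos φ, sin φ) = (1.0001, 13.8560)
cos θ_2 = (192.9889−9²−7²)/(2·9·7) = 0.4999; θ_2 = 60.0058° (elbow-up)
β = atan2(13.8560,1.0001) = 85.8717°; ψ = atan2(6.0625,12.4994) = 25.8746°
θ_1 = β − ψ = 59.9970°
θ_3 = φ − θ_1 − θ_2 = 89.9972° (wrapped to (-180°,180°])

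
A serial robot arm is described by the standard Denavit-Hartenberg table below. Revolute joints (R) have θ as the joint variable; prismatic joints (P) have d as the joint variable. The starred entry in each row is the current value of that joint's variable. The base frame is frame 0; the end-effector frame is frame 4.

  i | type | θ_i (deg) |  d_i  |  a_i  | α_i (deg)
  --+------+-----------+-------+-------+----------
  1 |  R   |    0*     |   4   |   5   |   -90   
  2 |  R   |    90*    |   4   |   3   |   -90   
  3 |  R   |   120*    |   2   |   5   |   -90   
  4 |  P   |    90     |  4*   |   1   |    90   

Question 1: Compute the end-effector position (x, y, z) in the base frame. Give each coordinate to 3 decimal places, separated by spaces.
4.000 1.670 6.964

after link 1: o_1 = (5.0000, 0.0000, 4.0000)
after link 2: o_2 = (5.0000, 4.0000, 1.0000)
after link 3: o_3 = (3.0000, -0.3301, 3.5000)
after link 4: o_4 = (4.0000, 1.6699, 6.9641)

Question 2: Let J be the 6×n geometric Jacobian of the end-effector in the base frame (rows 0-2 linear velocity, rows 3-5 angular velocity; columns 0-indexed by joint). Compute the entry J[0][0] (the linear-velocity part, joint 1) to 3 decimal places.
-1.670

axis z_0 = ẑ; lever o_n−o_0 = (4.0000,1.6699,6.9641)
cross product → J_v[:, 0] = (-1.6699,4.0000,0.0000)
J_ω[:, 0] = z_0
entry J[0][0] = -1.6699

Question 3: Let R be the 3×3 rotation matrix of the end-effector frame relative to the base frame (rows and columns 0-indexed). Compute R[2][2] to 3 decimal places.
0.500

End-effector z-axis (col 2 of R) = (-0.0000,-0.8660,0.5000)
R[2][2] = 0.5000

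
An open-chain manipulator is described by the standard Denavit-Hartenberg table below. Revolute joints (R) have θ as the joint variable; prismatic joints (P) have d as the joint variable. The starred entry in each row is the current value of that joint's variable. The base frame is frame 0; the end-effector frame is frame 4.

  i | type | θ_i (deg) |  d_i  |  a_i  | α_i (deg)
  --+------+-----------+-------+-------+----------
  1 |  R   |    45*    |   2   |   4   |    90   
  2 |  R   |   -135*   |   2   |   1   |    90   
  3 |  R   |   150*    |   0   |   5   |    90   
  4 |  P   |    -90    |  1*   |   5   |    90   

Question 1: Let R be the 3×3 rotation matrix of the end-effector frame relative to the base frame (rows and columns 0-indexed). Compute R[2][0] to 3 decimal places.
End-effector x-axis (col 0 of R) = (0.5000,0.5000,-0.7071)
R[2][0] = -0.7071

-0.707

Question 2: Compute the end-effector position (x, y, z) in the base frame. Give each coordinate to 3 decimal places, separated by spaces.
10.538 2.949 0.466

after link 1: o_1 = (2.8284, 2.8284, 2.0000)
after link 2: o_2 = (3.7426, 0.9142, 1.2929)
after link 3: o_3 = (7.6755, 1.3115, 4.3548)
after link 4: o_4 = (10.5378, 2.9491, 0.4657)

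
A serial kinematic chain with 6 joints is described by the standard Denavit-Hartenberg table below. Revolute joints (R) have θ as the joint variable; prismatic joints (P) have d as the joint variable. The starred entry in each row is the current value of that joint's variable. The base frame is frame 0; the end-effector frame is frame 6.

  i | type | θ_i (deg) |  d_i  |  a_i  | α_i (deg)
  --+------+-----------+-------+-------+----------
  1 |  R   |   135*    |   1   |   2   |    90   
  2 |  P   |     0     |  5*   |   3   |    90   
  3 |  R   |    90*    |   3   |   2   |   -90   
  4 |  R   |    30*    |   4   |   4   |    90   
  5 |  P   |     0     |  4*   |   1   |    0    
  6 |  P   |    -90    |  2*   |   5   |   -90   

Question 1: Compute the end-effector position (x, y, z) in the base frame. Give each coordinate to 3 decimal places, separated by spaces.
after link 1: o_1 = (-1.4142, 1.4142, 1.0000)
after link 2: o_2 = (0.0000, 7.0711, 1.0000)
after link 3: o_3 = (1.4142, 8.4853, -2.0000)
after link 4: o_4 = (6.6921, 8.1063, 0.0000)
after link 5: o_5 = (8.7187, 10.1329, -2.9641)
after link 6: o_6 = (5.8903, 14.3756, -4.6962)

5.890 14.376 -4.696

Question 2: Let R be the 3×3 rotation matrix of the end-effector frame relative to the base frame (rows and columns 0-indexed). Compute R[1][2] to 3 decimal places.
End-effector z-axis (col 2 of R) = (0.6124,0.6124,0.5000)
R[1][2] = 0.6124

0.612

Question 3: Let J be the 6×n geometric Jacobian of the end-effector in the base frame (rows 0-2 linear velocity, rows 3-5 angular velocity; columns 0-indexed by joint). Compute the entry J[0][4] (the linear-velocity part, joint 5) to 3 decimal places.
prismatic axis z_4 = (0.3536,0.3536,-0.8660)
J_v[:, 4] = z_4; J_ω[:, 4] = (0,0,0)
entry J[0][4] = 0.3536

0.354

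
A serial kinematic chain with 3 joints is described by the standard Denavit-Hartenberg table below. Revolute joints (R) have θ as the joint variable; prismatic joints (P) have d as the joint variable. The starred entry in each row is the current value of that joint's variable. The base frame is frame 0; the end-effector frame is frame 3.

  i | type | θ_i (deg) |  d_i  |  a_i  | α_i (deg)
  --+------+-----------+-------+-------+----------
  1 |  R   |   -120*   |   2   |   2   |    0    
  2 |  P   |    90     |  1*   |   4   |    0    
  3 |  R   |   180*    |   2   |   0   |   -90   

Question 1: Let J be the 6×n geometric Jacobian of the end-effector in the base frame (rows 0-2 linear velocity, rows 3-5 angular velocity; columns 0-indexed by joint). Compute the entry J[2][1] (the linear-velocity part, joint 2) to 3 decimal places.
prismatic axis z_1 = (0.0000,0.0000,1.0000)
J_v[:, 1] = z_1; J_ω[:, 1] = (0,0,0)
entry J[2][1] = 1.0000

1.000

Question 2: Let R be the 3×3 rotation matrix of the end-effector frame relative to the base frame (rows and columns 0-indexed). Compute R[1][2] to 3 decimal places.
-0.866

End-effector z-axis (col 2 of R) = (-0.5000,-0.8660,0.0000)
R[1][2] = -0.8660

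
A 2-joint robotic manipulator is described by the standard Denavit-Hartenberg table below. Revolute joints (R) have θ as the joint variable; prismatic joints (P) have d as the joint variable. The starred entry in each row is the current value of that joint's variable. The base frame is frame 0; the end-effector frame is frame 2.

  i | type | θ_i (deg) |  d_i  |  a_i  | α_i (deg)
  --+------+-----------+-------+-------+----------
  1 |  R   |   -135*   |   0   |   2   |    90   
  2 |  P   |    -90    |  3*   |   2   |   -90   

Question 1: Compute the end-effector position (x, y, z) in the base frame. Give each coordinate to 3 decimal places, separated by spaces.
after link 1: o_1 = (-1.4142, -1.4142, 0.0000)
after link 2: o_2 = (-3.5355, 0.7071, -2.0000)

-3.536 0.707 -2.000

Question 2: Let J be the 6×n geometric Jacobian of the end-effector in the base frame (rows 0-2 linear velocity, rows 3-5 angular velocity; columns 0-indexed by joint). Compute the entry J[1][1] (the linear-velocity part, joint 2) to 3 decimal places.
0.707

prismatic axis z_1 = (-0.7071,0.7071,0.0000)
J_v[:, 1] = z_1; J_ω[:, 1] = (0,0,0)
entry J[1][1] = 0.7071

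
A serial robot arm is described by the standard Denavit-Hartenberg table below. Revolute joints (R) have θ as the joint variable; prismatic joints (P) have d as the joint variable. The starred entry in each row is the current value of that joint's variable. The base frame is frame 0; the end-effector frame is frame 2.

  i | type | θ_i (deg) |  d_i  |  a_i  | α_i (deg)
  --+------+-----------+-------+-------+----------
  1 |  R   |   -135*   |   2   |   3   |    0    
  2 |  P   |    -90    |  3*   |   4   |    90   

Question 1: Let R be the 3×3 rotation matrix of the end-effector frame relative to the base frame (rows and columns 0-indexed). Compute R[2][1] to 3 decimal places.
1.000

End-effector y-axis (col 1 of R) = (-0.0000,-0.0000,1.0000)
R[2][1] = 1.0000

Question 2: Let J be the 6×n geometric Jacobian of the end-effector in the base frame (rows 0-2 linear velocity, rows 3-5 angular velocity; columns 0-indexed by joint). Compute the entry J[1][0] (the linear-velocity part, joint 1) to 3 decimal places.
axis z_0 = ẑ; lever o_n−o_0 = (-4.9497,0.7071,5.0000)
cross product → J_v[:, 0] = (-0.7071,-4.9497,0.0000)
J_ω[:, 0] = z_0
entry J[1][0] = -4.9497

-4.950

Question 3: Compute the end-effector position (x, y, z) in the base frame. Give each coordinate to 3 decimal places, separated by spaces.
after link 1: o_1 = (-2.1213, -2.1213, 2.0000)
after link 2: o_2 = (-4.9497, 0.7071, 5.0000)

-4.950 0.707 5.000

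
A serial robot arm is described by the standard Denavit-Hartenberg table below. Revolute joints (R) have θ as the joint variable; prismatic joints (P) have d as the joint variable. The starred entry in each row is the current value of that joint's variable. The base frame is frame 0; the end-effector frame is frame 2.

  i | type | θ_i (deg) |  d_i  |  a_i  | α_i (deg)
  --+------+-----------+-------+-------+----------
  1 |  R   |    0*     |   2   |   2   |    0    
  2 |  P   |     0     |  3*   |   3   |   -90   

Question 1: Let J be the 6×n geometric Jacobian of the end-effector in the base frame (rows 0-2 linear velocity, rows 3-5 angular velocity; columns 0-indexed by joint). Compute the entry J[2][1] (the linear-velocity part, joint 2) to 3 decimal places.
prismatic axis z_1 = (0.0000,0.0000,1.0000)
J_v[:, 1] = z_1; J_ω[:, 1] = (0,0,0)
entry J[2][1] = 1.0000

1.000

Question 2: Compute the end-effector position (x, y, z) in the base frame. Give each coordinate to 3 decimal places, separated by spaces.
5.000 0.000 5.000

after link 1: o_1 = (2.0000, 0.0000, 2.0000)
after link 2: o_2 = (5.0000, 0.0000, 5.0000)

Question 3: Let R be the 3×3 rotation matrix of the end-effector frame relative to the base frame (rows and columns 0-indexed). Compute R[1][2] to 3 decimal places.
End-effector z-axis (col 2 of R) = (0.0000,1.0000,0.0000)
R[1][2] = 1.0000

1.000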